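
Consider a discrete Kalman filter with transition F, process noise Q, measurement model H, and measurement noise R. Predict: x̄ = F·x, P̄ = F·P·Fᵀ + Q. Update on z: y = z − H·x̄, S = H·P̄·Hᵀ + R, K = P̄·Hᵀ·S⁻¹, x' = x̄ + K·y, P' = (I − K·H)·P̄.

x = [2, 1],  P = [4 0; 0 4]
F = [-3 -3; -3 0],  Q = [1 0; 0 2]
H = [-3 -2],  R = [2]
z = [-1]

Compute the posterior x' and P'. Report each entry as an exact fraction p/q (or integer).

x' = [453/1243, -98/1243]
P' = [6058/1243 -8796/1243; -8796/1243 13378/1243]

x̄ = F·x = [-9, -6]
P̄ = F·P·Fᵀ + Q = [73 36; 36 38]
y = z − H·x̄ = [-40]
S = H·P̄·Hᵀ + R = [1243]
K = P̄·Hᵀ·S⁻¹ = [-291/1243; -184/1243]
x' = x̄ + K·y = [453/1243, -98/1243]
P' = (I − K·H)·P̄ = [6058/1243 -8796/1243; -8796/1243 13378/1243]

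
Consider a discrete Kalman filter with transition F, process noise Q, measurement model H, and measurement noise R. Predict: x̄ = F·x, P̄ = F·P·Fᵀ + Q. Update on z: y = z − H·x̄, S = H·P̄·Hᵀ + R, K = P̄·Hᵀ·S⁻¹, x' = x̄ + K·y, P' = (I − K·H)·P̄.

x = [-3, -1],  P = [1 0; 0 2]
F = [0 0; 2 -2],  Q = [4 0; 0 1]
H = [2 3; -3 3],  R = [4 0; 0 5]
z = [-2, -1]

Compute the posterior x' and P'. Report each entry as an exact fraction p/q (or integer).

x̄ = F·x = [0, -4]
P̄ = F·P·Fᵀ + Q = [4 0; 0 13]
y = z − H·x̄ = [10, 11]
S = H·P̄·Hᵀ + R = [137 93; 93 158]
K = P̄·Hᵀ·S⁻¹ = [2380/12997 -2388/12997; 2535/12997 1716/12997]
x' = x̄ + K·y = [-2468/12997, -7762/12997]
P' = (I − K·H)·P̄ = [4292/12997 312/12997; 312/12997 3172/12997]

x' = [-2468/12997, -7762/12997]
P' = [4292/12997 312/12997; 312/12997 3172/12997]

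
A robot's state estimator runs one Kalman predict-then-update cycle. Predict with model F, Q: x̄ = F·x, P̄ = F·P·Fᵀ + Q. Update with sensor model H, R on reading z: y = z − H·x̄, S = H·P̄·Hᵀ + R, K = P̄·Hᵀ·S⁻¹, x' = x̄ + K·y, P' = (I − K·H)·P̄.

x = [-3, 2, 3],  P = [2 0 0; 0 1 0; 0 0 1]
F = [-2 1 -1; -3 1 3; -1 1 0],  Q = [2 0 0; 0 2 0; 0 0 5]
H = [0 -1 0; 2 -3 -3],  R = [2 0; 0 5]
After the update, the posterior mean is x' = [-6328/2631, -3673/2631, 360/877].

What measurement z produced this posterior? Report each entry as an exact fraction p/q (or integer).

z = [3, -2]

x̄ = F·x = [5, 20, 5]
P̄ = F·P·Fᵀ + Q = [12 10 5; 10 30 7; 5 7 8]
S = H·P̄·Hᵀ + R = [32 91; 91 341]
K = P̄·Hᵀ·S⁻¹ = [-1499/2631 238/2631; -1949/2631 -182/2631; 266/877 -161/877]
x' − x̄ = [-19483/2631, -56293/2631, -4025/877] = K·y
y = (KᵀK)⁻¹·Kᵀ·(x' − x̄) = [23, 63]
z = y + H·x̄ = [23, 63] + [-20, -65] = [3, -2]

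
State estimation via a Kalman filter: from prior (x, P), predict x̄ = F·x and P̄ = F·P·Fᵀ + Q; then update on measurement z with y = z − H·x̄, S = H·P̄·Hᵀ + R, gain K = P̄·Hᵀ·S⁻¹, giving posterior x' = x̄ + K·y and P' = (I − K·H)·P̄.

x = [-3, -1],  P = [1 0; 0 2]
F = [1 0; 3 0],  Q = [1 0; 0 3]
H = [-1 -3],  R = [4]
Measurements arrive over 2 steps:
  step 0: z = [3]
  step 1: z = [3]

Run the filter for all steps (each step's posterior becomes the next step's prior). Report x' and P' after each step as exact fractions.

step 0: x̄ = F·x = [-3, -9]
step 0: P̄ = F·P·Fᵀ + Q = [2 3; 3 12]
step 0: y = z − H·x̄ = [-27]
step 0: S = H·P̄·Hᵀ + R = [132]
step 0: K = P̄·Hᵀ·S⁻¹ = [-1/12; -13/44]
step 0: x' = x̄ + K·y = [-3/4, -45/44]
step 0: P' = (I − K·H)·P̄ = [13/12 -1/4; -1/4 21/44]
step 1: x̄ = F·x = [-3/4, -9/4]
step 1: P̄ = F·P·Fᵀ + Q = [25/12 13/4; 13/4 51/4]
step 1: y = z − H·x̄ = [-9/2]
step 1: S = H·P̄·Hᵀ + R = [421/3]
step 1: K = P̄·Hᵀ·S⁻¹ = [-71/842; -249/842]
step 1: x' = x̄ + K·y = [-156/421, -387/421]
step 1: P' = (I − K·H)·P̄ = [457/421 -105/421; -105/421 201/421]

step 0: x' = [-3/4, -45/44], P' = [13/12 -1/4; -1/4 21/44]
step 1: x' = [-156/421, -387/421], P' = [457/421 -105/421; -105/421 201/421]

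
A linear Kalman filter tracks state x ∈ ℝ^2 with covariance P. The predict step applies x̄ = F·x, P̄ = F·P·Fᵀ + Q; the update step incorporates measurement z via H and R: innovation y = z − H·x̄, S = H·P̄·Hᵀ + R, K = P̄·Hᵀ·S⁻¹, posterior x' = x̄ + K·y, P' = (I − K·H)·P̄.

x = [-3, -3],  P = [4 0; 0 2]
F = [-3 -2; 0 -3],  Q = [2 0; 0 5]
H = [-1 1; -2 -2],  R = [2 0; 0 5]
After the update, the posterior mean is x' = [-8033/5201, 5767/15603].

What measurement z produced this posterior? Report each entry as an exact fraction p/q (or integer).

x̄ = F·x = [15, 9]
P̄ = F·P·Fᵀ + Q = [46 12; 12 23]
S = H·P̄·Hᵀ + R = [47 46; 46 377]
K = P̄·Hᵀ·S⁻¹ = [-2494/5201 -1296/5201; 7367/15603 -3796/15603]
x' − x̄ = [-86048/5201, -134660/15603] = K·y
y = (KᵀK)⁻¹·Kᵀ·(x' − x̄) = [8, 51]
z = y + H·x̄ = [8, 51] + [-6, -48] = [2, 3]

z = [2, 3]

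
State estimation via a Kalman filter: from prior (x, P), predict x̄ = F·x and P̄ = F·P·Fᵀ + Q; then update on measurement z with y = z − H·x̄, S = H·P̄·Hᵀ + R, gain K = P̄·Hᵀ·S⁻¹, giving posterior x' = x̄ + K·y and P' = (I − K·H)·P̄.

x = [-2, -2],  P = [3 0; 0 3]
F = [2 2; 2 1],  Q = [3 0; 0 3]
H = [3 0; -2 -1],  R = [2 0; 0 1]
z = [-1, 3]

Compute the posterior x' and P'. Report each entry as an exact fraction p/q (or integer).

x' = [-1015/2099, -3954/2099]
P' = [378/2099 -612/2099; -612/2099 2790/2099]

x̄ = F·x = [-8, -6]
P̄ = F·P·Fᵀ + Q = [27 18; 18 18]
y = z − H·x̄ = [23, -19]
S = H·P̄·Hᵀ + R = [245 -216; -216 199]
K = P̄·Hᵀ·S⁻¹ = [567/2099 -144/2099; -918/2099 -1566/2099]
x' = x̄ + K·y = [-1015/2099, -3954/2099]
P' = (I − K·H)·P̄ = [378/2099 -612/2099; -612/2099 2790/2099]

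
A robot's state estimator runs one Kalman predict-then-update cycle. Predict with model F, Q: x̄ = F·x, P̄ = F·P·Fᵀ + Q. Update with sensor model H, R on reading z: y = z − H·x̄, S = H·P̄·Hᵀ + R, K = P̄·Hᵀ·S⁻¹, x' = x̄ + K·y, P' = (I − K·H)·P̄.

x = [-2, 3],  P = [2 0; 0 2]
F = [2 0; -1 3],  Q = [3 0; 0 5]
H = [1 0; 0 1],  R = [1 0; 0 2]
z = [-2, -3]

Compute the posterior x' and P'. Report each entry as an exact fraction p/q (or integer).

x̄ = F·x = [-4, 11]
P̄ = F·P·Fᵀ + Q = [11 -4; -4 25]
y = z − H·x̄ = [2, -14]
S = H·P̄·Hᵀ + R = [12 -4; -4 27]
K = P̄·Hᵀ·S⁻¹ = [281/308 -1/77; -2/77 71/77]
x' = x̄ + K·y = [-307/154, -151/77]
P' = (I − K·H)·P̄ = [281/308 -2/77; -2/77 142/77]

x' = [-307/154, -151/77]
P' = [281/308 -2/77; -2/77 142/77]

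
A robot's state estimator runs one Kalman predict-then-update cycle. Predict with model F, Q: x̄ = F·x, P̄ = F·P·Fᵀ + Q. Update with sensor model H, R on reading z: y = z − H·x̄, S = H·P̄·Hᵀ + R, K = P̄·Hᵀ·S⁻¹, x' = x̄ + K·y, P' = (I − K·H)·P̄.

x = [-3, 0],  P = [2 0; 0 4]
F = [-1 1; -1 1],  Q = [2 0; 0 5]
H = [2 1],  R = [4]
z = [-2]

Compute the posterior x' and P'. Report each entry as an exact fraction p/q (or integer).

x̄ = F·x = [3, 3]
P̄ = F·P·Fᵀ + Q = [8 6; 6 11]
y = z − H·x̄ = [-11]
S = H·P̄·Hᵀ + R = [71]
K = P̄·Hᵀ·S⁻¹ = [22/71; 23/71]
x' = x̄ + K·y = [-29/71, -40/71]
P' = (I − K·H)·P̄ = [84/71 -80/71; -80/71 252/71]

x' = [-29/71, -40/71]
P' = [84/71 -80/71; -80/71 252/71]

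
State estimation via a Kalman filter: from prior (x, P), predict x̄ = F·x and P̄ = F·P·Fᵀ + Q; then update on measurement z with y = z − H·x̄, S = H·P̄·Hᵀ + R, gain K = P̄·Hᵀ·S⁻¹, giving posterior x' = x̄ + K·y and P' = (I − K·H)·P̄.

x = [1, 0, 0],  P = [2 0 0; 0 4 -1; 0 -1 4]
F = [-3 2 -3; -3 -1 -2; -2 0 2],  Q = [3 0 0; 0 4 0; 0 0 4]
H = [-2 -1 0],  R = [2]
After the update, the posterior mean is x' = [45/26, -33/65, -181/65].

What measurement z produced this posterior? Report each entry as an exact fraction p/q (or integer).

x̄ = F·x = [-3, -3, -2]
P̄ = F·P·Fᵀ + Q = [85 35 -16; 35 38 -2; -16 -2 28]
S = H·P̄·Hᵀ + R = [520]
K = P̄·Hᵀ·S⁻¹ = [-41/104; -27/130; 17/260]
x' − x̄ = [123/26, 162/65, -51/65] = K·y
y = (KᵀK)⁻¹·Kᵀ·(x' − x̄) = [-12]
z = y + H·x̄ = [-12] + [9] = [-3]

z = [-3]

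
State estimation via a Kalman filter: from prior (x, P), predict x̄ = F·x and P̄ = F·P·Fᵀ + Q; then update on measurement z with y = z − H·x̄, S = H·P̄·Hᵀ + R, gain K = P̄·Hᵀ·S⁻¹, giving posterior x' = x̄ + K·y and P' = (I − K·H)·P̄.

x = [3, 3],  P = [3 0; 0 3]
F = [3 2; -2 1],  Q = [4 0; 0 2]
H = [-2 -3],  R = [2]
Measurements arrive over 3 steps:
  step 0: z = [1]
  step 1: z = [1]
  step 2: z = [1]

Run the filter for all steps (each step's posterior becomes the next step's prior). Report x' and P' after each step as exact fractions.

step 0: x̄ = F·x = [15, -3]
step 0: P̄ = F·P·Fᵀ + Q = [43 -12; -12 17]
step 0: y = z − H·x̄ = [22]
step 0: S = H·P̄·Hᵀ + R = [183]
step 0: K = P̄·Hᵀ·S⁻¹ = [-50/183; -9/61]
step 0: x' = x̄ + K·y = [1645/183, -381/61]
step 0: P' = (I − K·H)·P̄ = [5369/183 -1182/61; -1182/61 794/61]
step 1: x̄ = F·x = [883/61, -4433/183]
step 1: P̄ = F·P·Fᵀ + Q = [5343/61 -7968/61; -7968/61 38408/183]
step 1: y = z − H·x̄ = [-2606/61]
step 1: S = H·P̄·Hᵀ + R = [41102/61]
step 1: K = P̄·Hᵀ·S⁻¹ = [6609/20551; -11236/20551]
step 1: x' = x̄ + K·y = [15139/20551, -53435/61653]
step 1: P' = (I − K·H)·P̄ = [367971/20551 -249720/20551; -249720/20551 521912/61653]
step 2: x̄ = F·x = [29381/61653, -144269/61653]
step 2: P̄ = F·P·Fᵀ + Q = [3279557/61653 -4830494/61653; -4830494/61653 8057510/61653]
step 2: y = z − H·x̄ = [-312392/61653]
step 2: S = H·P̄·Hᵀ + R = [27793196/61653]
step 2: K = P̄·Hᵀ·S⁻¹ = [1983092/6948299; -7255771/13896598]
step 2: x' = x̄ + K·y = [-6736965/6948299, 2123145/6948299]
step 2: P' = (I − K·H)·P̄ = [114458779/6948299 -77627914/6948299; -77627914/6948299 54170533/6948299]

step 0: x' = [1645/183, -381/61], P' = [5369/183 -1182/61; -1182/61 794/61]
step 1: x' = [15139/20551, -53435/61653], P' = [367971/20551 -249720/20551; -249720/20551 521912/61653]
step 2: x' = [-6736965/6948299, 2123145/6948299], P' = [114458779/6948299 -77627914/6948299; -77627914/6948299 54170533/6948299]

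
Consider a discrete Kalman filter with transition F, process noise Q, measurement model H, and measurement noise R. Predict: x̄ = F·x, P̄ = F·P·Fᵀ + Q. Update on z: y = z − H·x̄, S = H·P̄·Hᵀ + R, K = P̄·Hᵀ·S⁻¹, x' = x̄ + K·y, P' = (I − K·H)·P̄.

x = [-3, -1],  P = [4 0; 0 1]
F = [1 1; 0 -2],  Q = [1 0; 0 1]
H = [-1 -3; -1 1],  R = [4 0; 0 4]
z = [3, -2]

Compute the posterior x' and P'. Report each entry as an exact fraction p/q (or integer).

x' = [-5/9, -5/6]
P' = [142/81 -10/27; -10/27 4/9]

x̄ = F·x = [-4, 2]
P̄ = F·P·Fᵀ + Q = [6 -2; -2 5]
y = z − H·x̄ = [5, -8]
S = H·P̄·Hᵀ + R = [43 -13; -13 19]
K = P̄·Hᵀ·S⁻¹ = [-13/81 -43/81; -13/54 11/54]
x' = x̄ + K·y = [-5/9, -5/6]
P' = (I − K·H)·P̄ = [142/81 -10/27; -10/27 4/9]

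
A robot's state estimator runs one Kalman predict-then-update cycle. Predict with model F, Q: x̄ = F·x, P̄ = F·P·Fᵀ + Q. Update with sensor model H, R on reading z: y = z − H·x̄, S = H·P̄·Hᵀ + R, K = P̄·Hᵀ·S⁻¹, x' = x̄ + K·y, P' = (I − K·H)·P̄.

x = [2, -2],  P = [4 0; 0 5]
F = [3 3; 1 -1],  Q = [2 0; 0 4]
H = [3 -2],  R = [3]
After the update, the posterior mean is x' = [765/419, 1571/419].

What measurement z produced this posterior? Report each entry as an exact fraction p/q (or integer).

z = [-2]

x̄ = F·x = [0, 4]
P̄ = F·P·Fᵀ + Q = [83 -3; -3 13]
S = H·P̄·Hᵀ + R = [838]
K = P̄·Hᵀ·S⁻¹ = [255/838; -35/838]
x' − x̄ = [765/419, -105/419] = K·y
y = (KᵀK)⁻¹·Kᵀ·(x' − x̄) = [6]
z = y + H·x̄ = [6] + [-8] = [-2]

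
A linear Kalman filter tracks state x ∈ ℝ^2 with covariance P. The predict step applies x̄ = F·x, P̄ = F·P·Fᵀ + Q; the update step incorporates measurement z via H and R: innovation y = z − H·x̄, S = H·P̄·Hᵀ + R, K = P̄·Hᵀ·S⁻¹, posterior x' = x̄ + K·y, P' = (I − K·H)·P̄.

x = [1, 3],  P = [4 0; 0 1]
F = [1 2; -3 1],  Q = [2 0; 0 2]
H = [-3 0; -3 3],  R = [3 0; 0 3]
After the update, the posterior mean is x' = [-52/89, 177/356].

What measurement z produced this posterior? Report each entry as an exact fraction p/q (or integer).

x̄ = F·x = [7, 0]
P̄ = F·P·Fᵀ + Q = [10 -10; -10 39]
S = H·P̄·Hᵀ + R = [93 180; 180 624]
K = P̄·Hᵀ·S⁻¹ = [-55/178 -5/712; -215/712 919/2848]
x' − x̄ = [-675/89, 177/356] = K·y
y = (KᵀK)⁻¹·Kᵀ·(x' − x̄) = [24, 24]
z = y + H·x̄ = [24, 24] + [-21, -21] = [3, 3]

z = [3, 3]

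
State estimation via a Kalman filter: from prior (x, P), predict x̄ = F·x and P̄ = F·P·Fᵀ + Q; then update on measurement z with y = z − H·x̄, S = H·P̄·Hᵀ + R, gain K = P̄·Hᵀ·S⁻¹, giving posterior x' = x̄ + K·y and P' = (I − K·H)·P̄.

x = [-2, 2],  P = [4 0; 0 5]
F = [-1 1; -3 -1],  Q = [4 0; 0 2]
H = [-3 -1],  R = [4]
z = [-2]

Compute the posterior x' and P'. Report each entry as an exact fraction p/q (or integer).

x' = [90/103, -36/103]
P' = [281/103 -751/103; -751/103 2381/103]

x̄ = F·x = [4, 4]
P̄ = F·P·Fᵀ + Q = [13 7; 7 43]
y = z − H·x̄ = [14]
S = H·P̄·Hᵀ + R = [206]
K = P̄·Hᵀ·S⁻¹ = [-23/103; -32/103]
x' = x̄ + K·y = [90/103, -36/103]
P' = (I − K·H)·P̄ = [281/103 -751/103; -751/103 2381/103]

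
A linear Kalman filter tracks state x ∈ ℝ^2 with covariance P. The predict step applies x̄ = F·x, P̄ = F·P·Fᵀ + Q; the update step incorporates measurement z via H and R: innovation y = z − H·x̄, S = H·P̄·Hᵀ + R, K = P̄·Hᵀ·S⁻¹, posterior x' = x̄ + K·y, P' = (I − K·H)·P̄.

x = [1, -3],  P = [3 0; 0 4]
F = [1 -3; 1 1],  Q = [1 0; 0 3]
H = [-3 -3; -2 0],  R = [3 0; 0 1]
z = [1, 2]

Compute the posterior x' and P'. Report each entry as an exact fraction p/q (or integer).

x̄ = F·x = [10, -2]
P̄ = F·P·Fᵀ + Q = [40 -9; -9 10]
y = z − H·x̄ = [25, 22]
S = H·P̄·Hᵀ + R = [291 186; 186 161]
K = P̄·Hᵀ·S⁻¹ = [-31/4085 -1994/4085; -1277/4085 1932/4085]
x' = x̄ + K·y = [-3793/4085, 2409/4085]
P' = (I − K·H)·P̄ = [997/4085 -966/4085; -966/4085 2243/4085]

x' = [-3793/4085, 2409/4085]
P' = [997/4085 -966/4085; -966/4085 2243/4085]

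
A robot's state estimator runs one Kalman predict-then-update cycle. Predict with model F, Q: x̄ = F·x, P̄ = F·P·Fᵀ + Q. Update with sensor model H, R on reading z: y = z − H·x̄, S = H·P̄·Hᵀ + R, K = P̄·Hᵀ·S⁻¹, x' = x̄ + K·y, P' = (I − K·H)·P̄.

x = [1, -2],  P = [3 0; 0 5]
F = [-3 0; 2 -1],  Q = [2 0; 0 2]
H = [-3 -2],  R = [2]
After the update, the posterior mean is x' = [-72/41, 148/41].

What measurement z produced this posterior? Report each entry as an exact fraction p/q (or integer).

z = [-2]

x̄ = F·x = [-3, 4]
P̄ = F·P·Fᵀ + Q = [29 -18; -18 19]
S = H·P̄·Hᵀ + R = [123]
K = P̄·Hᵀ·S⁻¹ = [-17/41; 16/123]
x' − x̄ = [51/41, -16/41] = K·y
y = (KᵀK)⁻¹·Kᵀ·(x' − x̄) = [-3]
z = y + H·x̄ = [-3] + [1] = [-2]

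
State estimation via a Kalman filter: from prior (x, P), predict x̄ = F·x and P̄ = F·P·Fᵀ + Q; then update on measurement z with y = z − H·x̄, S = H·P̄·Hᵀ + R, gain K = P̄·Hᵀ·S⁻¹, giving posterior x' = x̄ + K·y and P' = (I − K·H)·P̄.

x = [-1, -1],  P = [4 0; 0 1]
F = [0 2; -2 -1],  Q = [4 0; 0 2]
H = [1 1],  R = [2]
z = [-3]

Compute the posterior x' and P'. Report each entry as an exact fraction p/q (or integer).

x' = [-74/25, 7/25]
P' = [164/25 -152/25; -152/25 186/25]

x̄ = F·x = [-2, 3]
P̄ = F·P·Fᵀ + Q = [8 -2; -2 19]
y = z − H·x̄ = [-4]
S = H·P̄·Hᵀ + R = [25]
K = P̄·Hᵀ·S⁻¹ = [6/25; 17/25]
x' = x̄ + K·y = [-74/25, 7/25]
P' = (I − K·H)·P̄ = [164/25 -152/25; -152/25 186/25]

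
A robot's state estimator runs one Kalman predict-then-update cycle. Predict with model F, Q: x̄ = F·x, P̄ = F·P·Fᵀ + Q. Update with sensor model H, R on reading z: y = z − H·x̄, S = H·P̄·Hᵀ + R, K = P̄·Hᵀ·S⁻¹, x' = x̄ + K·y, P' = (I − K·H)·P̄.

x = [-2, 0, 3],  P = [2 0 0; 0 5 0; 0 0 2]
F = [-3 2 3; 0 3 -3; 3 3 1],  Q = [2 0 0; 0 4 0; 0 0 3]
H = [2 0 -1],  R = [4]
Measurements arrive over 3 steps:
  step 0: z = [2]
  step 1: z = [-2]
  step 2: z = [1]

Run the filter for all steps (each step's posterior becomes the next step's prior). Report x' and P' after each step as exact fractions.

step 0: x̄ = F·x = [15, -9, -3]
step 0: P̄ = F·P·Fᵀ + Q = [58 12 18; 12 67 39; 18 39 68]
step 0: y = z − H·x̄ = [-31]
step 0: S = H·P̄·Hᵀ + R = [232]
step 0: K = P̄·Hᵀ·S⁻¹ = [49/116; -15/232; -4/29]
step 0: x' = x̄ + K·y = [221/116, -1623/232, 37/29]
step 0: P' = (I − K·H)·P̄ = [963/58 2127/116 914/29; 2127/116 15319/232 1071/29; 914/29 1071/29 1844/29]
step 1: x̄ = F·x = [-921/58, -5757/232, -3247/232]
step 1: P̄ = F·P·Fᵀ + Q = [18666/29 3093/58 56715/58; 3093/58 117343/232 14685/232; 56715/58 14685/232 359839/232]
step 1: y = z − H·x̄ = [3657/232]
step 1: S = H·P̄·Hᵀ + R = [50639/232]
step 1: K = P̄·Hᵀ·S⁻¹ = [71796/50639; 10059/50639; 93881/50639]
step 1: x' = x̄ + K·y = [327603/50639, -1098030/50639, 771112/50639]
step 1: P' = (I − K·H)·P̄ = [10375668/50639 -412458/50639 20464152/50639; -412458/50639 25176503/50639 -865152/50639; 20464152/50639 -865152/50639 40552780/50639]
step 2: x̄ = F·x = [-865533/50639, -5607426/50639, -1540169/50639]
step 2: P̄ = F·P·Fᵀ + Q = [185376258/50639 -28621968/50639 293841960/50639; -28621968/50639 607338839/50639 -77768391/50639; 293841960/50639 -77768391/50639 470843992/50639]
step 2: y = z − H·x̄ = [241536/50639]
step 2: S = H·P̄·Hᵀ + R = [37183740/50639]
step 2: K = P̄·Hᵀ·S⁻¹ = [6409213/3098645; 1368297/2478916; 29209982/9295935]
step 2: x' = x̄ + K·y = [-22392303/3098645, -66993054/619729, -47802739/3098645]
step 2: P' = (I − K·H)·P̄ = [1609018338/3098645 -869823345/619729 3192399824/3098645; -869823345/619729 29176295251/2478916 -1741014987/619729; 3192399824/3098645 -1741014987/619729 19037559016/9295935]

step 0: x' = [221/116, -1623/232, 37/29], P' = [963/58 2127/116 914/29; 2127/116 15319/232 1071/29; 914/29 1071/29 1844/29]
step 1: x' = [327603/50639, -1098030/50639, 771112/50639], P' = [10375668/50639 -412458/50639 20464152/50639; -412458/50639 25176503/50639 -865152/50639; 20464152/50639 -865152/50639 40552780/50639]
step 2: x' = [-22392303/3098645, -66993054/619729, -47802739/3098645], P' = [1609018338/3098645 -869823345/619729 3192399824/3098645; -869823345/619729 29176295251/2478916 -1741014987/619729; 3192399824/3098645 -1741014987/619729 19037559016/9295935]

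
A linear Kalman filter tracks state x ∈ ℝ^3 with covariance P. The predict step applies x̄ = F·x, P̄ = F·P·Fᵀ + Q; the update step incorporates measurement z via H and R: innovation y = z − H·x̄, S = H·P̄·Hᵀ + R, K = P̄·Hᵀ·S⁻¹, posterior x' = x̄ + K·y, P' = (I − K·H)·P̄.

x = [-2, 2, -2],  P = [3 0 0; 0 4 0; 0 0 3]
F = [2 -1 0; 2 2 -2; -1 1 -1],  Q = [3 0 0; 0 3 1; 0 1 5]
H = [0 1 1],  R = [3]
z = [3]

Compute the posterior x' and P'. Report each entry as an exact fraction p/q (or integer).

x̄ = F·x = [-6, 4, 6]
P̄ = F·P·Fᵀ + Q = [19 4 -10; 4 43 9; -10 9 15]
y = z − H·x̄ = [-7]
S = H·P̄·Hᵀ + R = [79]
K = P̄·Hᵀ·S⁻¹ = [-6/79; 52/79; 24/79]
x' = x̄ + K·y = [-432/79, -48/79, 306/79]
P' = (I − K·H)·P̄ = [1465/79 628/79 -646/79; 628/79 693/79 -537/79; -646/79 -537/79 609/79]

x' = [-432/79, -48/79, 306/79]
P' = [1465/79 628/79 -646/79; 628/79 693/79 -537/79; -646/79 -537/79 609/79]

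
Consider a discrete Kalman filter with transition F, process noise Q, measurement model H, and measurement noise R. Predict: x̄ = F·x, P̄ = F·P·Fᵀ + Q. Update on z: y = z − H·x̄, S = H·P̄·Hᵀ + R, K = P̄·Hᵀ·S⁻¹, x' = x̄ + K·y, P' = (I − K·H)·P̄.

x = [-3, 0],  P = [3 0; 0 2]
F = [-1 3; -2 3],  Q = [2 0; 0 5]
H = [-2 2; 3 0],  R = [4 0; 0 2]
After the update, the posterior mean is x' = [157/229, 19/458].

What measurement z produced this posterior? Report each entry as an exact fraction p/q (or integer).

z = [-2, 2]

x̄ = F·x = [3, 6]
P̄ = F·P·Fᵀ + Q = [23 24; 24 35]
S = H·P̄·Hᵀ + R = [44 6; 6 209]
K = P̄·Hᵀ·S⁻¹ = [1/2290 378/1145; 2083/4580 759/2290]
x' − x̄ = [-530/229, -2729/458] = K·y
y = (KᵀK)⁻¹·Kᵀ·(x' − x̄) = [-8, -7]
z = y + H·x̄ = [-8, -7] + [6, 9] = [-2, 2]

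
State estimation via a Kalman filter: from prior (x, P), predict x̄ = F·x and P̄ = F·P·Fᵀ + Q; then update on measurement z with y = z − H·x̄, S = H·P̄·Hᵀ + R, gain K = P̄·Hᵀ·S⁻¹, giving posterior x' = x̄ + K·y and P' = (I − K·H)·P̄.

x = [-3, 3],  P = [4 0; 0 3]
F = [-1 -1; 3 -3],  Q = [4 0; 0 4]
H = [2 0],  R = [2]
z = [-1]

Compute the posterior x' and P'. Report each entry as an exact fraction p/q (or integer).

x' = [-11/23, -411/23]
P' = [11/23 -3/23; -3/23 1523/23]

x̄ = F·x = [0, -18]
P̄ = F·P·Fᵀ + Q = [11 -3; -3 67]
y = z − H·x̄ = [-1]
S = H·P̄·Hᵀ + R = [46]
K = P̄·Hᵀ·S⁻¹ = [11/23; -3/23]
x' = x̄ + K·y = [-11/23, -411/23]
P' = (I − K·H)·P̄ = [11/23 -3/23; -3/23 1523/23]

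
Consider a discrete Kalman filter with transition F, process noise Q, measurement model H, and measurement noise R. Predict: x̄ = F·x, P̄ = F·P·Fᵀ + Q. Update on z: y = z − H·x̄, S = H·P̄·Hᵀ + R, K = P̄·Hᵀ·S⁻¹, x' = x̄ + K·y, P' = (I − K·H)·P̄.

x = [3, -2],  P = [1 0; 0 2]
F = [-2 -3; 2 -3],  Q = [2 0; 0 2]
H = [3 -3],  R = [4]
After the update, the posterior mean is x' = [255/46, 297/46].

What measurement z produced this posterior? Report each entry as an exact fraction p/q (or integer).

x̄ = F·x = [0, 12]
P̄ = F·P·Fᵀ + Q = [24 14; 14 24]
S = H·P̄·Hᵀ + R = [184]
K = P̄·Hᵀ·S⁻¹ = [15/92; -15/92]
x' − x̄ = [255/46, -255/46] = K·y
y = (KᵀK)⁻¹·Kᵀ·(x' − x̄) = [34]
z = y + H·x̄ = [34] + [-36] = [-2]

z = [-2]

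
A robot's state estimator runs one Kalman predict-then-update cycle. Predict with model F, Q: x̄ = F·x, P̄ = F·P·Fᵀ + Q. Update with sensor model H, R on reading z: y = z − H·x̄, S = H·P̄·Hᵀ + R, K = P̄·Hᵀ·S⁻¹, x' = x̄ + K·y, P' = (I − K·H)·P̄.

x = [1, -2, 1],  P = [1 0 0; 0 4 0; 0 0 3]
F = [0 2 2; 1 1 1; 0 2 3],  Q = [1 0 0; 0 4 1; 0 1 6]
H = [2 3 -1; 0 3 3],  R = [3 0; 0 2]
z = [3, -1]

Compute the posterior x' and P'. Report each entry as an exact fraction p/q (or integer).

x̄ = F·x = [-2, 0, -1]
P̄ = F·P·Fᵀ + Q = [29 14 34; 14 12 18; 34 18 49]
y = z − H·x̄ = [6, 2]
S = H·P̄·Hᵀ + R = [200 357; 357 875]
K = P̄·Hᵀ·S⁻¹ = [906/6793 5238/47551; 1160/6793 1578/47551; -1126/6793 14139/47551]
x' = x̄ + K·y = [-46574/47551, 51876/47551, -66565/47551]
P' = (I − K·H)·P̄ = [206135/47551 -97438/47551 100930/47551; -97438/47551 55072/47551 -54020/47551; 100930/47551 -54020/47551 63446/47551]

x' = [-46574/47551, 51876/47551, -66565/47551]
P' = [206135/47551 -97438/47551 100930/47551; -97438/47551 55072/47551 -54020/47551; 100930/47551 -54020/47551 63446/47551]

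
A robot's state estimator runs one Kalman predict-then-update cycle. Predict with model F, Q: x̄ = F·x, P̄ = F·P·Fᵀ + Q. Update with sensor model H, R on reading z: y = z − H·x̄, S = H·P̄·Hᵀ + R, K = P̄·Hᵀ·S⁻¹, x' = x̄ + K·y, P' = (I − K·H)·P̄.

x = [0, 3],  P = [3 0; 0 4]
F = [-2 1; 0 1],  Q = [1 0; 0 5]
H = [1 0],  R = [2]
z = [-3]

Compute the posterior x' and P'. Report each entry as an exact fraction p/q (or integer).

x' = [-45/19, 33/19]
P' = [34/19 8/19; 8/19 155/19]

x̄ = F·x = [3, 3]
P̄ = F·P·Fᵀ + Q = [17 4; 4 9]
y = z − H·x̄ = [-6]
S = H·P̄·Hᵀ + R = [19]
K = P̄·Hᵀ·S⁻¹ = [17/19; 4/19]
x' = x̄ + K·y = [-45/19, 33/19]
P' = (I − K·H)·P̄ = [34/19 8/19; 8/19 155/19]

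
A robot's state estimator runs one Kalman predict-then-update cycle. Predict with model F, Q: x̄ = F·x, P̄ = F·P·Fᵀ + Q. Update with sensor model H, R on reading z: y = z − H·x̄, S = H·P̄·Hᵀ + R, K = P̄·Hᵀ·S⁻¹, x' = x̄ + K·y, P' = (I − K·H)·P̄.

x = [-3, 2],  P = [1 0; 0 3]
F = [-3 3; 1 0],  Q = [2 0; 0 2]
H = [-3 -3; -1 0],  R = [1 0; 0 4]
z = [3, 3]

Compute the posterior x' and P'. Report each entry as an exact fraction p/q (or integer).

x̄ = F·x = [15, -3]
P̄ = F·P·Fᵀ + Q = [38 -3; -3 3]
y = z − H·x̄ = [39, 18]
S = H·P̄·Hᵀ + R = [316 105; 105 42]
K = P̄·Hᵀ·S⁻¹ = [-20/107 -983/2247; -15/107 316/749]
x' = x̄ + K·y = [-123/749, -654/749]
P' = (I − K·H)·P̄ = [3932/2247 -1264/749; -1264/749 1299/749]

x' = [-123/749, -654/749]
P' = [3932/2247 -1264/749; -1264/749 1299/749]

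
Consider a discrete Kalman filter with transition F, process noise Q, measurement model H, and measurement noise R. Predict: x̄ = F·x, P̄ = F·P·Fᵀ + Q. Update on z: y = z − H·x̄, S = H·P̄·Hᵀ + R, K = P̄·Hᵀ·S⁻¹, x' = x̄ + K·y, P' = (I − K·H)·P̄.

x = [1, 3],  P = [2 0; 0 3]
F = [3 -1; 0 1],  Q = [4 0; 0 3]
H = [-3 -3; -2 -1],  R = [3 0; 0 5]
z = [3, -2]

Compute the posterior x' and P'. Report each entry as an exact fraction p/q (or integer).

x' = [-98/897, -150/299]
P' = [2381/897 -804/299; -804/299 903/299]

x̄ = F·x = [0, 3]
P̄ = F·P·Fᵀ + Q = [25 -3; -3 6]
y = z − H·x̄ = [12, 1]
S = H·P̄·Hᵀ + R = [228 141; 141 99]
K = P̄·Hᵀ·S⁻¹ = [31/897 -470/897; -99/299 141/299]
x' = x̄ + K·y = [-98/897, -150/299]
P' = (I − K·H)·P̄ = [2381/897 -804/299; -804/299 903/299]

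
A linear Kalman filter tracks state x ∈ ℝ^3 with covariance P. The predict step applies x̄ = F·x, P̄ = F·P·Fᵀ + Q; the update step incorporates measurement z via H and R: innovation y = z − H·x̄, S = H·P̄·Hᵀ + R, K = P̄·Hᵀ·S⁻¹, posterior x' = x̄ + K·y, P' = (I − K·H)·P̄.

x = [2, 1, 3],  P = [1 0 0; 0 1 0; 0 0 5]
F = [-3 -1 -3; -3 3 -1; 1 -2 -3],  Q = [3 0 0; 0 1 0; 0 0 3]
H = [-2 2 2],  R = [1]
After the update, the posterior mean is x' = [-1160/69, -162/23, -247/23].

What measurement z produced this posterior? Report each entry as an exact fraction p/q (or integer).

z = [-2]

x̄ = F·x = [-16, -6, -9]
P̄ = F·P·Fᵀ + Q = [58 21 44; 21 24 6; 44 6 53]
S = H·P̄·Hᵀ + R = [69]
K = P̄·Hᵀ·S⁻¹ = [14/69; 6/23; 10/23]
x' − x̄ = [-56/69, -24/23, -40/23] = K·y
y = (KᵀK)⁻¹·Kᵀ·(x' − x̄) = [-4]
z = y + H·x̄ = [-4] + [2] = [-2]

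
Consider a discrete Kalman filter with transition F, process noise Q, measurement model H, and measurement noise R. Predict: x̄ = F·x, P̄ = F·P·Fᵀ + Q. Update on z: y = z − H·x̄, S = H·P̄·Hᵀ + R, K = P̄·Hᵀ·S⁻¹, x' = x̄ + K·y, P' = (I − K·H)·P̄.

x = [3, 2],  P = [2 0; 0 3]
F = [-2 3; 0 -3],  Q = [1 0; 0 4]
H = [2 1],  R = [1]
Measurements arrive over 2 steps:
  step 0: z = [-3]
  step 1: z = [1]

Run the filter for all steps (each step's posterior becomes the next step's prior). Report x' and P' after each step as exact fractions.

step 0: x̄ = F·x = [0, -6]
step 0: P̄ = F·P·Fᵀ + Q = [36 -27; -27 31]
step 0: y = z − H·x̄ = [3]
step 0: S = H·P̄·Hᵀ + R = [68]
step 0: K = P̄·Hᵀ·S⁻¹ = [45/68; -23/68]
step 0: x' = x̄ + K·y = [135/68, -477/68]
step 0: P' = (I − K·H)·P̄ = [423/68 -801/68; -801/68 1579/68]
step 1: x̄ = F·x = [-1701/68, 1431/68]
step 1: P̄ = F·P·Fᵀ + Q = [25583/68 -19017/68; -19017/68 14483/68]
step 1: y = z − H·x̄ = [2039/68]
step 1: S = H·P̄·Hᵀ + R = [40815/68]
step 1: K = P̄·Hᵀ·S⁻¹ = [32149/40815; -23551/40815]
step 1: x' = x̄ + K·y = [-56978/40815, 152732/40815]
step 1: P' = (I − K·H)·P̄ = [156058/40815 -279967/40815; -279967/40815 536383/40815]

step 0: x' = [135/68, -477/68], P' = [423/68 -801/68; -801/68 1579/68]
step 1: x' = [-56978/40815, 152732/40815], P' = [156058/40815 -279967/40815; -279967/40815 536383/40815]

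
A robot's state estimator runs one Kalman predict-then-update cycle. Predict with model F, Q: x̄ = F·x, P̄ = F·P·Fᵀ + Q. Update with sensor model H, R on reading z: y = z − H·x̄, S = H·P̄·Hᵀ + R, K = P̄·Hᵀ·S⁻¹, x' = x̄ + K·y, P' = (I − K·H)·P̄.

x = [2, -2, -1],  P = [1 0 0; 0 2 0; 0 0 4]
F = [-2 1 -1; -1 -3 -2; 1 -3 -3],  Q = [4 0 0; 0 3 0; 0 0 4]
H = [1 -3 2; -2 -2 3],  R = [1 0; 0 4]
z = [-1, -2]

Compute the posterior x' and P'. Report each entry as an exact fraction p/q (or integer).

x' = [-3214/3461, -8529/6922, -6611/3461]
P' = [98908/10383 135479/10383 154550/10383; 135479/10383 391343/20766 223801/10383; 154550/10383 223801/10383 257650/10383]

x̄ = F·x = [-5, 6, 11]
P̄ = F·P·Fᵀ + Q = [14 4 4; 4 38 41; 4 41 59]
y = z − H·x̄ = [0, -33]
S = H·P̄·Hᵀ + R = [93 33; 33 235]
K = P̄·Hᵀ·S⁻¹ = [1571/10383 -427/3461; -7867/20766 1517/6922; -1553/10383 1354/3461]
x' = x̄ + K·y = [-3214/3461, -8529/6922, -6611/3461]
P' = (I − K·H)·P̄ = [98908/10383 135479/10383 154550/10383; 135479/10383 391343/20766 223801/10383; 154550/10383 223801/10383 257650/10383]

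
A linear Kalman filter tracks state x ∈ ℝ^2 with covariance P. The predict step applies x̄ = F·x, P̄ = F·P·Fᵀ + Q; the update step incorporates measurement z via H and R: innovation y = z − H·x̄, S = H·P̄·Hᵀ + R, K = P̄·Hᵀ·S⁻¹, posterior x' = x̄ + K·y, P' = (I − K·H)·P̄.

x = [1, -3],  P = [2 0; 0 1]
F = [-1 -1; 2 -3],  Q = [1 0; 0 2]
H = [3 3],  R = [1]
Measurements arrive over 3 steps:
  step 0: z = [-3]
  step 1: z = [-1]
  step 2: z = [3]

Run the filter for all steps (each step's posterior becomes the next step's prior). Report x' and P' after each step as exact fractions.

step 0: x̄ = F·x = [2, 11]
step 0: P̄ = F·P·Fᵀ + Q = [4 -1; -1 19]
step 0: y = z − H·x̄ = [-42]
step 0: S = H·P̄·Hᵀ + R = [190]
step 0: K = P̄·Hᵀ·S⁻¹ = [9/190; 27/95]
step 0: x' = x̄ + K·y = [1/95, -89/95]
step 0: P' = (I − K·H)·P̄ = [679/190 -338/95; -338/95 347/95]
step 1: x̄ = F·x = [88/95, 269/95]
step 1: P̄ = F·P·Fᵀ + Q = [211/190 24/95; 24/95 8727/95]
step 1: y = z − H·x̄ = [-1166/95]
step 1: S = H·P̄·Hᵀ + R = [160039/190]
step 1: K = P̄·Hᵀ·S⁻¹ = [777/160039; 52506/160039]
step 1: x' = x̄ + K·y = [12610/14549, -17389/14549]
step 1: P' = (I − K·H)·P̄ = [174550/160039 -174291/160039; -174291/160039 191793/160039]
step 2: x̄ = F·x = [4779/14549, 77387/14549]
step 2: P̄ = F·P·Fᵀ + Q = [177800/160039 51988/160039; 51988/160039 4835907/160039]
step 2: y = z − H·x̄ = [-202851/14549]
step 2: S = H·P̄·Hᵀ + R = [46219186/160039]
step 2: K = P̄·Hᵀ·S⁻¹ = [26514/1777661; 14663685/46219186]
step 2: x' = x̄ + K·y = [214245/1777661, 41392603/46219186]
step 2: P' = (I − K·H)·P̄ = [1860736/1777661 -1851898/1777661; -1851898/1777661 53037243/46219186]

step 0: x' = [1/95, -89/95], P' = [679/190 -338/95; -338/95 347/95]
step 1: x' = [12610/14549, -17389/14549], P' = [174550/160039 -174291/160039; -174291/160039 191793/160039]
step 2: x' = [214245/1777661, 41392603/46219186], P' = [1860736/1777661 -1851898/1777661; -1851898/1777661 53037243/46219186]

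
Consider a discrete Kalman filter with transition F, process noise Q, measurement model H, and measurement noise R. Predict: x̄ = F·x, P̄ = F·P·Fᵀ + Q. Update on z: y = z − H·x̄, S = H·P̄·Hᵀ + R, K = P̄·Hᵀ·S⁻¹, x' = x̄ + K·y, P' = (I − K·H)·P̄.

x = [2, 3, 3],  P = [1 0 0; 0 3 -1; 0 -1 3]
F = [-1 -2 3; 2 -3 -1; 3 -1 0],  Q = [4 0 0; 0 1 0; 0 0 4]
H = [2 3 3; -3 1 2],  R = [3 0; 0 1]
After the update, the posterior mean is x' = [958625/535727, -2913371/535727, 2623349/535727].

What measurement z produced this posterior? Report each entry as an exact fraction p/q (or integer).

x̄ = F·x = [1, -8, 3]
P̄ = F·P·Fᵀ + Q = [56 14 6; 14 29 14; 6 14 16]
S = H·P̄·Hᵀ + R = [1124 -155; -155 498]
K = P̄·Hᵀ·S⁻¹ = [63646/535727 -132948/535727; 80511/535727 41195/535727; 55136/535727 47282/535727]
x' − x̄ = [422898/535727, 1372445/535727, 1016168/535727] = K·y
y = (KᵀK)⁻¹·Kᵀ·(x' − x̄) = [15, 4]
z = y + H·x̄ = [15, 4] + [-13, -5] = [2, -1]

z = [2, -1]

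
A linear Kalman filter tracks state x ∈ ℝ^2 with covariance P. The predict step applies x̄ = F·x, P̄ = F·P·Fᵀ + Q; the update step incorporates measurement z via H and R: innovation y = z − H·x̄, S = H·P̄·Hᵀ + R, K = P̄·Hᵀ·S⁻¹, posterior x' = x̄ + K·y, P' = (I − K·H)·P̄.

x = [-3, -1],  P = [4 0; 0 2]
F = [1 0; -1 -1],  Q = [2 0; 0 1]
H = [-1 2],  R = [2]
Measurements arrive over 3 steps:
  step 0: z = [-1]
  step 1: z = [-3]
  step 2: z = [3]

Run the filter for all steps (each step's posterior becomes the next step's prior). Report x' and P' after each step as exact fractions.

step 0: x' = [3/13, -2/13], P' = [29/13 11/13; 11/13 10/13]
step 1: x' = [159/179, -533/537], P' = [290/179 100/179; 100/179 338/537]
step 2: x' = [-297/8539, 11672/8539], P' = [13824/8539 4770/8539; 4770/8539 5315/8539]

step 0: x̄ = F·x = [-3, 4]
step 0: P̄ = F·P·Fᵀ + Q = [6 -4; -4 7]
step 0: y = z − H·x̄ = [-12]
step 0: S = H·P̄·Hᵀ + R = [52]
step 0: K = P̄·Hᵀ·S⁻¹ = [-7/26; 9/26]
step 0: x' = x̄ + K·y = [3/13, -2/13]
step 0: P' = (I − K·H)·P̄ = [29/13 11/13; 11/13 10/13]
step 1: x̄ = F·x = [3/13, -1/13]
step 1: P̄ = F·P·Fᵀ + Q = [55/13 -40/13; -40/13 74/13]
step 1: y = z − H·x̄ = [-34/13]
step 1: S = H·P̄·Hᵀ + R = [537/13]
step 1: K = P̄·Hᵀ·S⁻¹ = [-45/179; 188/537]
step 1: x' = x̄ + K·y = [159/179, -533/537]
step 1: P' = (I − K·H)·P̄ = [290/179 100/179; 100/179 338/537]
step 2: x̄ = F·x = [159/179, 56/537]
step 2: P̄ = F·P·Fᵀ + Q = [648/179 -390/179; -390/179 2345/537]
step 2: y = z − H·x̄ = [1976/537]
step 2: S = H·P̄·Hᵀ + R = [17078/537]
step 2: K = P̄·Hᵀ·S⁻¹ = [-2142/8539; 2930/8539]
step 2: x' = x̄ + K·y = [-297/8539, 11672/8539]
step 2: P' = (I − K·H)·P̄ = [13824/8539 4770/8539; 4770/8539 5315/8539]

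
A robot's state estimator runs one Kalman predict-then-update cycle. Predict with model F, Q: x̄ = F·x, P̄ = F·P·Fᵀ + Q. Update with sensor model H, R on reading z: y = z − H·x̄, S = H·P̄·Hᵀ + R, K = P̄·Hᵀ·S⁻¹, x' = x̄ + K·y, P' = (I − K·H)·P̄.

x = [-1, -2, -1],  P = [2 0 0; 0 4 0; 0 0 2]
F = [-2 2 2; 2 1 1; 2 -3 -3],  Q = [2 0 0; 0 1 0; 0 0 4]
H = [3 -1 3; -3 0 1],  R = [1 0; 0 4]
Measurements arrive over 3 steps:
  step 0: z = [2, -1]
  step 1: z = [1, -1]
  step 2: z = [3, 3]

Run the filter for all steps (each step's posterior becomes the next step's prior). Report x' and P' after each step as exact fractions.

step 0: x̄ = F·x = [-4, -5, 7]
step 0: P̄ = F·P·Fᵀ + Q = [34 4 -44; 4 15 -10; -44 -10 66]
step 0: y = z − H·x̄ = [-12, -20]
step 0: S = H·P̄·Hᵀ + R = [160 178; 178 640]
step 0: K = P̄·Hᵀ·S⁻¹ = [1057/17679 -4327/17679; -4301/17679 1177/35358; 3349/17679 4538/17679]
step 0: x' = x̄ + K·y = [3140/17679, -48553/17679, -7195/17679]
step 0: P' = (I − K·H)·P̄ = [5282/17679 10403/17679 -1462/17679; 10403/17679 136199/17679 33563/17679; -1462/17679 33563/17679 13766/17679]
step 1: x̄ = F·x = [-117776/17679, -596/213, 2444/249]
step 1: P̄ = F·P·Fᵀ + Q = [853322/17679 5192/213 -17384/249; 5192/213 3514/213 -113/3; -17384/249 -113/3 27301/249]
step 1: y = z − H·x̄ = [-199033/17679, -544531/17679]
step 1: S = H·P̄·Hᵀ + R = [4627664/17679 7499516/17679; 7499516/17679 17094569/17679]
step 1: K = P̄·Hᵀ·S⁻¹ = [43896869/646676320 -40697779/161669080; -132739023/1293352640 -22490087/323338160; 146689639/646676320 37261911/161669080]
step 1: x' = x̄ + K·y = [211829481/646676320, 646307813/1293352640, 105024051/646676320]
step 1: P' = (I − K·H)·P̄ = [91617711/323338160 201434803/646676320 -50729099/323338160; 201434803/646676320 3887650119/1293352640 424383713/646676320; -50729099/323338160 424383713/646676320 145907991/323338160]
step 2: x̄ = F·x = [432696953/646676320, 1703673839/1293352640, -1721749821/1293352640]
step 2: P̄ = F·P·Fᵀ + Q = [6782057679/323338160 5635828457/646676320 -18239626443/646676320; 5635828457/646676320 9727865791/1293352640 -17840380269/1293352640; -18239626443/646676320 -17840380269/1293352640 59759207831/1293352640]
step 2: y = z − H·x̄ = [509549969/80834540, 8197989459/1293352640]
step 2: S = H·P̄·Hᵀ + R = [2746780524/20208635 12853400961/80834540; 12853400961/80834540 527962212151/1293352640]
step 2: K = P̄·Hᵀ·S⁻¹ = [1344286403867/19530182436552 -203483848240/813757601523; -3801675983633/39060364873104 -48766329682/813757601523; 1481389347451/6510060812184 62885520225/271252533841]
step 2: x' = x̄ + K·y = [-9413367912109/19530182436552, 12650918299735/39060364873104, 10238205618331/6510060812184]
step 2: P' = (I − K·H)·P̄ = [2737523927225/9765091218276 5752939556413/19530182436552 -518217644615/3255030406092; 5752939556413/19530182436552 113782819440713/39060364873104 4192417006589/6510060812184; -518217644615/3255030406092 4192417006589/6510060812184 487950678985/1085010135364]

step 0: x' = [3140/17679, -48553/17679, -7195/17679], P' = [5282/17679 10403/17679 -1462/17679; 10403/17679 136199/17679 33563/17679; -1462/17679 33563/17679 13766/17679]
step 1: x' = [211829481/646676320, 646307813/1293352640, 105024051/646676320], P' = [91617711/323338160 201434803/646676320 -50729099/323338160; 201434803/646676320 3887650119/1293352640 424383713/646676320; -50729099/323338160 424383713/646676320 145907991/323338160]
step 2: x' = [-9413367912109/19530182436552, 12650918299735/39060364873104, 10238205618331/6510060812184], P' = [2737523927225/9765091218276 5752939556413/19530182436552 -518217644615/3255030406092; 5752939556413/19530182436552 113782819440713/39060364873104 4192417006589/6510060812184; -518217644615/3255030406092 4192417006589/6510060812184 487950678985/1085010135364]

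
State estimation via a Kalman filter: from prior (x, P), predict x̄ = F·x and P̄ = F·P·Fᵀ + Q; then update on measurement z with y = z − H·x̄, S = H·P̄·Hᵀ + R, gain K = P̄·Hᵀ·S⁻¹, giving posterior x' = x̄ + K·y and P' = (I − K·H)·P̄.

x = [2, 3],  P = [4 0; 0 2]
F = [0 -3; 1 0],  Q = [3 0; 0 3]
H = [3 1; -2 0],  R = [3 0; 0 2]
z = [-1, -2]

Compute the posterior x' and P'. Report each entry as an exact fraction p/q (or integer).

x̄ = F·x = [-9, 2]
P̄ = F·P·Fᵀ + Q = [21 0; 0 7]
y = z − H·x̄ = [24, -20]
S = H·P̄·Hᵀ + R = [199 -126; -126 86]
K = P̄·Hᵀ·S⁻¹ = [63/619 -210/619; 301/619 441/619]
x' = x̄ + K·y = [141/619, -358/619]
P' = (I − K·H)·P̄ = [210/619 -441/619; -441/619 2226/619]

x' = [141/619, -358/619]
P' = [210/619 -441/619; -441/619 2226/619]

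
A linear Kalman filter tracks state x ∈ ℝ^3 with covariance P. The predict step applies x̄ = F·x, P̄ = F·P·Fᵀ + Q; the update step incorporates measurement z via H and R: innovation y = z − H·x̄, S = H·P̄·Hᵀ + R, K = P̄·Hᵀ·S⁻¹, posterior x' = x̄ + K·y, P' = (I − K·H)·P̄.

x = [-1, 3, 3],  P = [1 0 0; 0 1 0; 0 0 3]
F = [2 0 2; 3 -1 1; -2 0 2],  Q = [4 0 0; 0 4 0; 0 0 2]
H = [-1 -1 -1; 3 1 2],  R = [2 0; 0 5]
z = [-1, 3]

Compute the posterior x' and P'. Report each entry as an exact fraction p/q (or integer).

x' = [-956/2473, -9603/2473, 11260/2473]
P' = [6132/2473 3620/2473 -9768/2473; 3620/2473 15720/2473 -15010/2473; -9768/2473 -15010/2473 23642/2473]

x̄ = F·x = [4, -3, 8]
P̄ = F·P·Fᵀ + Q = [20 12 8; 12 17 0; 8 0 18]
y = z − H·x̄ = [8, -22]
S = H·P̄·Hᵀ + R = [97 -201; -201 442]
K = P̄·Hᵀ·S⁻¹ = [8/2473 496/2473; -2165/2473 -688/2473; 568/2473 594/2473]
x' = x̄ + K·y = [-956/2473, -9603/2473, 11260/2473]
P' = (I − K·H)·P̄ = [6132/2473 3620/2473 -9768/2473; 3620/2473 15720/2473 -15010/2473; -9768/2473 -15010/2473 23642/2473]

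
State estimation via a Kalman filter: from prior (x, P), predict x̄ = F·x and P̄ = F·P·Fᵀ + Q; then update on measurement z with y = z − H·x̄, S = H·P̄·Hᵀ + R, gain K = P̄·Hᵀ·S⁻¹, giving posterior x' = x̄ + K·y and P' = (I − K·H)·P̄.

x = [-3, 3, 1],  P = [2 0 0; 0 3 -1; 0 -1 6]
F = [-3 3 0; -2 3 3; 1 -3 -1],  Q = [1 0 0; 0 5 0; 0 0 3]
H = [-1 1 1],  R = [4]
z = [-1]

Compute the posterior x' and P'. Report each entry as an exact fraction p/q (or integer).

x' = [80/7, 135/7, -66/7]
P' = [437/21 489/14 -685/42; 489/14 2101/28 -1111/28; -685/42 -1111/28 2063/84]

x̄ = F·x = [18, 18, -13]
P̄ = F·P·Fᵀ + Q = [46 30 -30; 30 76 -37; -30 -37 32]
y = z − H·x̄ = [12]
S = H·P̄·Hᵀ + R = [84]
K = P̄·Hᵀ·S⁻¹ = [-23/42; 3/28; 25/84]
x' = x̄ + K·y = [80/7, 135/7, -66/7]
P' = (I − K·H)·P̄ = [437/21 489/14 -685/42; 489/14 2101/28 -1111/28; -685/42 -1111/28 2063/84]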